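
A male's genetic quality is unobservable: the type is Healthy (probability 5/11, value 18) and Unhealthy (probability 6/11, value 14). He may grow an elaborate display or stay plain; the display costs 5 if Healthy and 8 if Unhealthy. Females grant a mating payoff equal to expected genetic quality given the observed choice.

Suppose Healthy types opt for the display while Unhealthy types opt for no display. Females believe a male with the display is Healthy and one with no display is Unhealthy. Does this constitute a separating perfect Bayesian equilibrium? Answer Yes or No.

Under these beliefs, the display earns mating payoff 18 and no display earns mating payoff 14.
Healthy: the display nets 18 − 5 = 13; no display nets 14. Healthy would deviate to no display.
Unhealthy: the display nets 18 − 8 = 10; no display nets 14. Unhealthy prefers no display.
Healthy has a profitable deviation, so the profile is not an equilibrium.

No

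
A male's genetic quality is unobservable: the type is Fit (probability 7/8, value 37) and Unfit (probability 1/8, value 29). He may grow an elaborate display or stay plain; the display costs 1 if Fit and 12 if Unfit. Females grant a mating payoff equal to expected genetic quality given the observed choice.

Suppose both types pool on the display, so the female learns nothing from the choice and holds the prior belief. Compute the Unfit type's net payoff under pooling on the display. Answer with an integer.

Pooled mating payoff = 7/8·37 + 1/8·29 = 36.
Unfit pays cost 12 for the display, so net payoff = 36 − 12 = 24.

24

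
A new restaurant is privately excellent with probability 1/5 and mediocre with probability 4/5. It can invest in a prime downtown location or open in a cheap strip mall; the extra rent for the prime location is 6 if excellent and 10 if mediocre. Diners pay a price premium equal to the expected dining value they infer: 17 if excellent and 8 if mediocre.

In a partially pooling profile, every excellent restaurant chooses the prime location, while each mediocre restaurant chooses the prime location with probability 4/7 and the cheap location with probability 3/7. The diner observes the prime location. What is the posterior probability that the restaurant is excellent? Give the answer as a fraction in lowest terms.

7/23

P(the prime location) = (1/5)·1 + (4/5)·(4/7) = 23/35.
By Bayes' rule, P(excellent | the prime location) = (1/5) / (23/35) = 7/23.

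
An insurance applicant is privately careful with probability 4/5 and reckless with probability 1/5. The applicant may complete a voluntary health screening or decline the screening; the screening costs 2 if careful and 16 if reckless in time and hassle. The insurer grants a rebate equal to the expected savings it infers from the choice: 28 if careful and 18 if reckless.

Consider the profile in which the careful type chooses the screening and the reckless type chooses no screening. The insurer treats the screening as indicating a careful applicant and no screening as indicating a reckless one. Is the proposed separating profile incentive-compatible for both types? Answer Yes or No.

Yes

Under these beliefs, the screening earns rebate 28 and no screening earns rebate 18.
careful: the screening nets 28 − 2 = 26; no screening nets 18. careful prefers the screening.
reckless: the screening nets 28 − 16 = 12; no screening nets 18. reckless prefers no screening.
Neither type deviates, so the separating profile is an equilibrium.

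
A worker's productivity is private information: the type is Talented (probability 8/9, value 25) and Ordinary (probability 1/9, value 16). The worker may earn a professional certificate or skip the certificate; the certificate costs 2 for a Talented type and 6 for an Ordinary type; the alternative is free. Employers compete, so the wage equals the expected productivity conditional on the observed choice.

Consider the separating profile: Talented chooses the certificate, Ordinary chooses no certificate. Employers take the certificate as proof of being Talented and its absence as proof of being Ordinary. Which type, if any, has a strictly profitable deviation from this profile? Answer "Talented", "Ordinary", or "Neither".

The certificate pays 25; no certificate pays 16.
Talented: assigned the certificate, nets 25 − 2 = 23; deviating to no certificate nets 16.
Ordinary: assigned no certificate, nets 16; deviating to the certificate nets 25 − 6 = 19.
The Ordinary type gains 3 by deviating.

Ordinary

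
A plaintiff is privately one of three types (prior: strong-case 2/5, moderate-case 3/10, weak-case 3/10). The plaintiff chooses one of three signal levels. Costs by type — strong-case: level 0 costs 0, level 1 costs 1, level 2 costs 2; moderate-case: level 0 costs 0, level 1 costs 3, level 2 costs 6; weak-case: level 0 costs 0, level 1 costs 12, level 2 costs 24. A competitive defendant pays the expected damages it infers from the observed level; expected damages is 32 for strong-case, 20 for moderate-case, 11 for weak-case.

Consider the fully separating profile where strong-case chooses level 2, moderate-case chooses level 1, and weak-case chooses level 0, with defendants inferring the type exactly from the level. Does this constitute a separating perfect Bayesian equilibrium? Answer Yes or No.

No

Separating settlements: level 2 → 32, level 1 → 20, level 0 → 11.
strong-case (assigned level 2): level 0: 11 − 0 = 11; level 1: 20 − 1 = 19; level 2: 32 − 2 = 30. strong-case stays.
moderate-case (assigned level 1): level 0: 11 − 0 = 11; level 1: 20 − 3 = 17; level 2: 32 − 6 = 26. moderate-case prefers level 2.
weak-case (assigned level 0): level 0: 11 − 0 = 11; level 1: 20 − 12 = 8; level 2: 32 − 24 = 8. weak-case stays.
At least one type deviates; the separating profile fails.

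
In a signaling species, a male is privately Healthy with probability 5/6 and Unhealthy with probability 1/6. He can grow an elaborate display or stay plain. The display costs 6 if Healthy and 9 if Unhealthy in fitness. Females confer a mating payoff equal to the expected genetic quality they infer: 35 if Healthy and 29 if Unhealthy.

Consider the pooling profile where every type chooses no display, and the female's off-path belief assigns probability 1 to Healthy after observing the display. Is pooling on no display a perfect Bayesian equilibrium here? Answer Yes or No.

Yes

On path, the female holds the prior and pays 5/6·35 + 1/6·29 = 34. Off path (the display), believing Healthy, it pays 35.
Healthy: no display nets 34; the display nets 35 − 6 = 29. Healthy stays.
Unhealthy: no display nets 34; the display nets 35 − 9 = 26. Unhealthy stays.
No type deviates, so pooling is sustained.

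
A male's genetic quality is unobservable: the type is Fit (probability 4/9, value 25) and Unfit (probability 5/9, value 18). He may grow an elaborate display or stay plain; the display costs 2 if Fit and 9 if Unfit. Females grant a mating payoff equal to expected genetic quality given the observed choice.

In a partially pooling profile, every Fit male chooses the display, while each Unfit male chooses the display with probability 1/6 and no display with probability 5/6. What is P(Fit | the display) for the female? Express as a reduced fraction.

24/29

P(the display) = (4/9)·1 + (5/9)·(1/6) = 29/54.
By Bayes' rule, P(Fit | the display) = (4/9) / (29/54) = 24/29.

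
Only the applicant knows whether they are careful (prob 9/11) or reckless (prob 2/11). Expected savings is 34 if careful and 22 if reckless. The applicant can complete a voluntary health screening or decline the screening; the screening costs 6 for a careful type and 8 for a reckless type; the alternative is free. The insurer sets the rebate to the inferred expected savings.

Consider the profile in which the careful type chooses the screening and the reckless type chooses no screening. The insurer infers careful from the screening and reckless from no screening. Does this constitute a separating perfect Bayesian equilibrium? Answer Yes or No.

No

Under these beliefs, the screening earns rebate 34 and no screening earns rebate 22.
careful: the screening nets 34 − 6 = 28; no screening nets 22. careful prefers the screening.
reckless: the screening nets 34 − 8 = 26; no screening nets 22. reckless would deviate to the screening.
reckless has a profitable deviation, so the profile is not an equilibrium.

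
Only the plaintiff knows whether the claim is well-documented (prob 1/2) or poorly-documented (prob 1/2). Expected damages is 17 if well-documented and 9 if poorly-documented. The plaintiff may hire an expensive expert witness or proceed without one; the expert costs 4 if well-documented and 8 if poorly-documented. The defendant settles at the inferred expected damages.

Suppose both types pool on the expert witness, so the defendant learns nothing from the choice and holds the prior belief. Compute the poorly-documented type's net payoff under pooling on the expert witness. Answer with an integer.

5

Pooled settlement = 1/2·17 + 1/2·9 = 13.
poorly-documented pays cost 8 for the expert witness, so net payoff = 13 − 8 = 5.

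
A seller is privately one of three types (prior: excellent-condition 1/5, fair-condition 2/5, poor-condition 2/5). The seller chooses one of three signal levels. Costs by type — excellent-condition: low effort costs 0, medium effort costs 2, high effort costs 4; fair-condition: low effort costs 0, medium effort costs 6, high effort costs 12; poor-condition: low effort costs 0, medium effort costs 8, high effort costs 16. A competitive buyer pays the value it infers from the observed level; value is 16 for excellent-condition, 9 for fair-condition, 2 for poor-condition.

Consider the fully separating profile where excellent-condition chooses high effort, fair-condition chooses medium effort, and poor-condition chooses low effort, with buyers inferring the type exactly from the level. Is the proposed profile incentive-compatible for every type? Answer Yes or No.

Separating prices: high effort → 16, medium effort → 9, low effort → 2.
excellent-condition (assigned high effort): low effort: 2 − 0 = 2; medium effort: 9 − 2 = 7; high effort: 16 − 4 = 12. excellent-condition stays.
fair-condition (assigned medium effort): low effort: 2 − 0 = 2; medium effort: 9 − 6 = 3; high effort: 16 − 12 = 4. fair-condition prefers high effort.
poor-condition (assigned low effort): low effort: 2 − 0 = 2; medium effort: 9 − 8 = 1; high effort: 16 − 16 = 0. poor-condition stays.
At least one type deviates; the separating profile fails.

No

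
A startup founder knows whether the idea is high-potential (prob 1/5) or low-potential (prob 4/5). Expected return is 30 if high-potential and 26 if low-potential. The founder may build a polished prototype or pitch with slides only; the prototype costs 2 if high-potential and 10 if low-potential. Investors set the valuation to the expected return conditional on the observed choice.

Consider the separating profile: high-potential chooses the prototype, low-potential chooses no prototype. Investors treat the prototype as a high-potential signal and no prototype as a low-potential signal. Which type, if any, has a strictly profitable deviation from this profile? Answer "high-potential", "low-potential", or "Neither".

Neither

The prototype pays 30; no prototype pays 26.
high-potential: assigned the prototype, nets 30 − 2 = 28; deviating to no prototype nets 26.
low-potential: assigned no prototype, nets 26; deviating to the prototype nets 30 − 10 = 20.
Both types strictly prefer their assigned action; no profitable deviation.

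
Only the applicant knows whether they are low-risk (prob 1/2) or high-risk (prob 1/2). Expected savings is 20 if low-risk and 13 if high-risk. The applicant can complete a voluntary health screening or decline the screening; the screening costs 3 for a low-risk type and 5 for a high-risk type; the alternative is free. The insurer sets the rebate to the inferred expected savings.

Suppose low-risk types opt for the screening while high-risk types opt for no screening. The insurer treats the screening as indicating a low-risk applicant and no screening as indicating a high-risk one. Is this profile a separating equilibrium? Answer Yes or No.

No

Under these beliefs, the screening earns rebate 20 and no screening earns rebate 13.
low-risk: the screening nets 20 − 3 = 17; no screening nets 13. low-risk prefers the screening.
high-risk: the screening nets 20 − 5 = 15; no screening nets 13. high-risk would deviate to the screening.
high-risk has a profitable deviation, so the profile is not an equilibrium.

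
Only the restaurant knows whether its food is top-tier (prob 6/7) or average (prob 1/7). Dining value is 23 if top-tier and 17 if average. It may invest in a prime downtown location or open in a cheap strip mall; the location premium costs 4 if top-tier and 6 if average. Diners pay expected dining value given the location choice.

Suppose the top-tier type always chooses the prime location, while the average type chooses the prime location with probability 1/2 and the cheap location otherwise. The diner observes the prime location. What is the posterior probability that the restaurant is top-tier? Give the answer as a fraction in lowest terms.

P(the prime location) = (6/7)·1 + (1/7)·(1/2) = 13/14.
By Bayes' rule, P(top-tier | the prime location) = (6/7) / (13/14) = 12/13.

12/13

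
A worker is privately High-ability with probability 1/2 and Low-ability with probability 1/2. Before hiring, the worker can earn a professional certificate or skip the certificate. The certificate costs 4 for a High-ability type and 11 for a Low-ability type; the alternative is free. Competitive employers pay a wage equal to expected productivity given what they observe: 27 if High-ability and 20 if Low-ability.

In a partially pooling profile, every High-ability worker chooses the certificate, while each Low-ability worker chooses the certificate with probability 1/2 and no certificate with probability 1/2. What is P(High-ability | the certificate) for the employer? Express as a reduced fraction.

P(the certificate) = (1/2)·1 + (1/2)·(1/2) = 3/4.
By Bayes' rule, P(High-ability | the certificate) = (1/2) / (3/4) = 2/3.

2/3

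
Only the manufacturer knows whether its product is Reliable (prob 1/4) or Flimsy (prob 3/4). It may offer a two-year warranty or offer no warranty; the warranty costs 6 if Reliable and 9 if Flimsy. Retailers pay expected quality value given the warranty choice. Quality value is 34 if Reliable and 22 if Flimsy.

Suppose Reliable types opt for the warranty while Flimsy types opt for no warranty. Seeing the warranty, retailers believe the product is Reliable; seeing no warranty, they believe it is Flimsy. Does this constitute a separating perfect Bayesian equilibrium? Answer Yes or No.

Under these beliefs, the warranty earns price 34 and no warranty earns price 22.
Reliable: the warranty nets 34 − 6 = 28; no warranty nets 22. Reliable prefers the warranty.
Flimsy: the warranty nets 34 − 9 = 25; no warranty nets 22. Flimsy would deviate to the warranty.
Flimsy has a profitable deviation, so the profile is not an equilibrium.

No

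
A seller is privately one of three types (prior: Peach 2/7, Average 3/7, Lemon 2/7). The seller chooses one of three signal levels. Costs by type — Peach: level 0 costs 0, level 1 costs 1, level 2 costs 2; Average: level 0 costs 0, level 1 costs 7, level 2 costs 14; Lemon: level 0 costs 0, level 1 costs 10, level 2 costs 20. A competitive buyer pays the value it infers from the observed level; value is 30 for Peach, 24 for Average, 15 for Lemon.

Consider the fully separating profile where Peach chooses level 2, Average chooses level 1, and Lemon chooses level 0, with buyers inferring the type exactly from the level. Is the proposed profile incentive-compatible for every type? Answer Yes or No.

Separating prices: level 2 → 30, level 1 → 24, level 0 → 15.
Peach (assigned level 2): level 0: 15 − 0 = 15; level 1: 24 − 1 = 23; level 2: 30 − 2 = 28. Peach stays.
Average (assigned level 1): level 0: 15 − 0 = 15; level 1: 24 − 7 = 17; level 2: 30 − 14 = 16. Average stays.
Lemon (assigned level 0): level 0: 15 − 0 = 15; level 1: 24 − 10 = 14; level 2: 30 − 20 = 10. Lemon stays.
Every type prefers its assigned level; separation holds.

Yes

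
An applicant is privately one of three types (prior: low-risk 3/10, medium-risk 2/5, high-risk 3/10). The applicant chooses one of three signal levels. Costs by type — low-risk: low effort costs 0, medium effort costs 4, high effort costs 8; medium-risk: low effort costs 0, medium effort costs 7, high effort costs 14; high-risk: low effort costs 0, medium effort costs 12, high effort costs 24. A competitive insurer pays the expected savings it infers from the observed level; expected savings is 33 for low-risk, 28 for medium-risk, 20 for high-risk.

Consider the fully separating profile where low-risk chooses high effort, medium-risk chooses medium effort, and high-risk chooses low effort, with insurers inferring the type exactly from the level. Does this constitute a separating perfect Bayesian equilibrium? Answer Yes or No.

Yes

Separating rebates: high effort → 33, medium effort → 28, low effort → 20.
low-risk (assigned high effort): low effort: 20 − 0 = 20; medium effort: 28 − 4 = 24; high effort: 33 − 8 = 25. low-risk stays.
medium-risk (assigned medium effort): low effort: 20 − 0 = 20; medium effort: 28 − 7 = 21; high effort: 33 − 14 = 19. medium-risk stays.
high-risk (assigned low effort): low effort: 20 − 0 = 20; medium effort: 28 − 12 = 16; high effort: 33 − 24 = 9. high-risk stays.
Every type prefers its assigned level; separation holds.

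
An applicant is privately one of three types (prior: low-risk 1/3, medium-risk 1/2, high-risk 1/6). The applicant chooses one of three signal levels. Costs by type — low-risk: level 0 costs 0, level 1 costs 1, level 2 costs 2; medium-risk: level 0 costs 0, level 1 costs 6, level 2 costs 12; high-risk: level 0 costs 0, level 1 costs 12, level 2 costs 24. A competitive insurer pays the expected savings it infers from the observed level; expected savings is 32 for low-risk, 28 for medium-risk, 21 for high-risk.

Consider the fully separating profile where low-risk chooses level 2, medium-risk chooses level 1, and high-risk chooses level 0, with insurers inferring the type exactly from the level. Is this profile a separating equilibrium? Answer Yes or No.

Separating rebates: level 2 → 32, level 1 → 28, level 0 → 21.
low-risk (assigned level 2): level 0: 21 − 0 = 21; level 1: 28 − 1 = 27; level 2: 32 − 2 = 30. low-risk stays.
medium-risk (assigned level 1): level 0: 21 − 0 = 21; level 1: 28 − 6 = 22; level 2: 32 − 12 = 20. medium-risk stays.
high-risk (assigned level 0): level 0: 21 − 0 = 21; level 1: 28 − 12 = 16; level 2: 32 − 24 = 8. high-risk stays.
Every type prefers its assigned level; separation holds.

Yes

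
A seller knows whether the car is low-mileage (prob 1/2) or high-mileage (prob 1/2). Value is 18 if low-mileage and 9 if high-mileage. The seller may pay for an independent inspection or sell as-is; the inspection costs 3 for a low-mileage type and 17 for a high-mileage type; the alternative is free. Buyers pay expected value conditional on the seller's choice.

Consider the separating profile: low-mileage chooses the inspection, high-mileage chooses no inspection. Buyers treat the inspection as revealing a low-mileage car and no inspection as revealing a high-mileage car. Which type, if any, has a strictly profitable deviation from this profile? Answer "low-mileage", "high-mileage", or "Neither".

Neither

The inspection pays 18; no inspection pays 9.
low-mileage: assigned the inspection, nets 18 − 3 = 15; deviating to no inspection nets 9.
high-mileage: assigned no inspection, nets 9; deviating to the inspection nets 18 − 17 = 1.
Both types strictly prefer their assigned action; no profitable deviation.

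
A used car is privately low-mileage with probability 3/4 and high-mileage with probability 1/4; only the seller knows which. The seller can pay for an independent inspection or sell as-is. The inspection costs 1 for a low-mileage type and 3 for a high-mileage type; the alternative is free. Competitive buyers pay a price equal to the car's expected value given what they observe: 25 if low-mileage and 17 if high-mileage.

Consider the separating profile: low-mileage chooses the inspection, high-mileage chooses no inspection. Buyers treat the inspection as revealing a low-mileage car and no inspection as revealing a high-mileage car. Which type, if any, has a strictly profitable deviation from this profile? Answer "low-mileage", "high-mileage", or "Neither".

The inspection pays 25; no inspection pays 17.
low-mileage: assigned the inspection, nets 25 − 1 = 24; deviating to no inspection nets 17.
high-mileage: assigned no inspection, nets 17; deviating to the inspection nets 25 − 3 = 22.
The high-mileage type gains 5 by deviating.

high-mileage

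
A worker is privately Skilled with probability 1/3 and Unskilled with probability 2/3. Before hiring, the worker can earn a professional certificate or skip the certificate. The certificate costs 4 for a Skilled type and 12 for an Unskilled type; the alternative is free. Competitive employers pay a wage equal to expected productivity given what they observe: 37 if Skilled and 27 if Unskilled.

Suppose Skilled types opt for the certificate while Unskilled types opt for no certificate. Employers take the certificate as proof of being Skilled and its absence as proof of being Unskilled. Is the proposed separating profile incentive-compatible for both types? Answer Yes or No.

Under these beliefs, the certificate earns wage 37 and no certificate earns wage 27.
Skilled: the certificate nets 37 − 4 = 33; no certificate nets 27. Skilled prefers the certificate.
Unskilled: the certificate nets 37 − 12 = 25; no certificate nets 27. Unskilled prefers no certificate.
Neither type deviates, so the separating profile is an equilibrium.

Yes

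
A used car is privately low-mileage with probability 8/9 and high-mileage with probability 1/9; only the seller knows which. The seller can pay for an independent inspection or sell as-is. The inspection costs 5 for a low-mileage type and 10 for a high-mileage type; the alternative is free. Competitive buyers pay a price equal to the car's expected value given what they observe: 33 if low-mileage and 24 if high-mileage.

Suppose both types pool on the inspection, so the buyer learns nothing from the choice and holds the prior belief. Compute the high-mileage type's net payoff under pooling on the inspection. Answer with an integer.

Pooled price = 8/9·33 + 1/9·24 = 32.
high-mileage pays cost 10 for the inspection, so net payoff = 32 − 10 = 22.

22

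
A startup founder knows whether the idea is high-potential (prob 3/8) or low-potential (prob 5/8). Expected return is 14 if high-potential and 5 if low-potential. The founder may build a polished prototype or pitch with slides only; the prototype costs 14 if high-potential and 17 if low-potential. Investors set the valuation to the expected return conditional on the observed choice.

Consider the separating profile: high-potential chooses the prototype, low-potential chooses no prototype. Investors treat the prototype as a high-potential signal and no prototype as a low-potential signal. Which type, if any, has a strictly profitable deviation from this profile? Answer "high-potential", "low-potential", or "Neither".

The prototype pays 14; no prototype pays 5.
high-potential: assigned the prototype, nets 14 − 14 = 0; deviating to no prototype nets 5.
low-potential: assigned no prototype, nets 5; deviating to the prototype nets 14 − 17 = -3.
The high-potential type gains 5 by deviating.

high-potential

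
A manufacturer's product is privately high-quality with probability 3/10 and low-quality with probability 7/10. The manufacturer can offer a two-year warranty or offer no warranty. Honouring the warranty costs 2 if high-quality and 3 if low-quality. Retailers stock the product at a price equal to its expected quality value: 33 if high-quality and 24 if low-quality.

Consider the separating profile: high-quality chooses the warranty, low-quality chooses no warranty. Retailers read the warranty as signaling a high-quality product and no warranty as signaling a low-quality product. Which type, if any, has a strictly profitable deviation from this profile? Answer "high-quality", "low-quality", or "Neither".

low-quality

The warranty pays 33; no warranty pays 24.
high-quality: assigned the warranty, nets 33 − 2 = 31; deviating to no warranty nets 24.
low-quality: assigned no warranty, nets 24; deviating to the warranty nets 33 − 3 = 30.
The low-quality type gains 6 by deviating.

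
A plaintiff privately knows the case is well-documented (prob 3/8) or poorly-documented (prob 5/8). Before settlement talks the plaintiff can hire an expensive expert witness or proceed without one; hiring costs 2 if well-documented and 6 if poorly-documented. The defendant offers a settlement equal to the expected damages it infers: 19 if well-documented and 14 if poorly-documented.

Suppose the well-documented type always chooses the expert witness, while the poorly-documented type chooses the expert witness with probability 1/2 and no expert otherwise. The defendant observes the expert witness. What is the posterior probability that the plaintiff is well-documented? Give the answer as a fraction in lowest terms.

P(the expert witness) = (3/8)·1 + (5/8)·(1/2) = 11/16.
By Bayes' rule, P(well-documented | the expert witness) = (3/8) / (11/16) = 6/11.

6/11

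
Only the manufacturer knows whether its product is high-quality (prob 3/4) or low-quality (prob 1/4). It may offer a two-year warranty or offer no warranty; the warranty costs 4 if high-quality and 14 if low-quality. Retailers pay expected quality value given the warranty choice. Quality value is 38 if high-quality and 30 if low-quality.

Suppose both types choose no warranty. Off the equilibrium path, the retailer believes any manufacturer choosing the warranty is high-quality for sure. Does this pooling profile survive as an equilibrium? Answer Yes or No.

On path, the retailer holds the prior and pays 3/4·38 + 1/4·30 = 36. Off path (the warranty), believing high-quality, it pays 38.
high-quality: no warranty nets 36; the warranty nets 38 − 4 = 34. high-quality stays.
low-quality: no warranty nets 36; the warranty nets 38 − 14 = 24. low-quality stays.
No type deviates, so pooling is sustained.

Yes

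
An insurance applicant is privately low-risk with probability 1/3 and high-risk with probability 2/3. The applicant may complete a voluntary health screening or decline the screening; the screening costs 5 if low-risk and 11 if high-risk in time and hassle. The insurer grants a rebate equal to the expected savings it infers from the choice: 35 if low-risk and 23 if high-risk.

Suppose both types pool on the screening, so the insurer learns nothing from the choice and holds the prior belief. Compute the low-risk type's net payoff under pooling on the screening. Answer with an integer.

Pooled rebate = 1/3·35 + 2/3·23 = 27.
low-risk pays cost 5 for the screening, so net payoff = 27 − 5 = 22.

22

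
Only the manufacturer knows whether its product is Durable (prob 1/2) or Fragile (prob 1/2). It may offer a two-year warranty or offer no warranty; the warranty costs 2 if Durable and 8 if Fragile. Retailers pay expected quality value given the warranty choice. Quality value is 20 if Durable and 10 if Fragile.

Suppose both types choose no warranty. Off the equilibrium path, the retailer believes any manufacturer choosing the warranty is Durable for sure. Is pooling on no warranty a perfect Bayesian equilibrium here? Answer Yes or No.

No

On path, the retailer holds the prior and pays 1/2·20 + 1/2·10 = 15. Off path (the warranty), believing Durable, it pays 20.
Durable: no warranty nets 15; the warranty nets 20 − 2 = 18. Durable would deviate.
Fragile: no warranty nets 15; the warranty nets 20 − 8 = 12. Fragile stays.
A type deviates, so pooling fails.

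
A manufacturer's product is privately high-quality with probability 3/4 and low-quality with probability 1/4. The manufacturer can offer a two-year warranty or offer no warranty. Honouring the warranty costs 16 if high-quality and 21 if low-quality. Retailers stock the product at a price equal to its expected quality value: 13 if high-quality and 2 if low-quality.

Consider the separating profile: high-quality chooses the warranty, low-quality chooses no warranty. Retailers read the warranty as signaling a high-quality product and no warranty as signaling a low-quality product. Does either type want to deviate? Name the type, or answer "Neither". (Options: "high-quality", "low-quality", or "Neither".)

high-quality

The warranty pays 13; no warranty pays 2.
high-quality: assigned the warranty, nets 13 − 16 = -3; deviating to no warranty nets 2.
low-quality: assigned no warranty, nets 2; deviating to the warranty nets 13 − 21 = -8.
The high-quality type gains 5 by deviating.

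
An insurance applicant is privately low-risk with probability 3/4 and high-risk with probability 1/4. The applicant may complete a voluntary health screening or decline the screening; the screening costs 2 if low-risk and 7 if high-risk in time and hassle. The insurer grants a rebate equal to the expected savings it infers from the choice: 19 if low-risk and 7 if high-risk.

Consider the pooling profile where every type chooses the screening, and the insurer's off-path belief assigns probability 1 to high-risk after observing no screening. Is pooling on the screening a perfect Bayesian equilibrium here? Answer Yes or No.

Yes

On path, the insurer holds the prior and pays 3/4·19 + 1/4·7 = 16. Off path (no screening), believing high-risk, it pays 7.
low-risk: the screening nets 16 − 2 = 14; no screening nets 7. low-risk stays.
high-risk: the screening nets 16 − 7 = 9; no screening nets 7. high-risk stays.
No type deviates, so pooling is sustained.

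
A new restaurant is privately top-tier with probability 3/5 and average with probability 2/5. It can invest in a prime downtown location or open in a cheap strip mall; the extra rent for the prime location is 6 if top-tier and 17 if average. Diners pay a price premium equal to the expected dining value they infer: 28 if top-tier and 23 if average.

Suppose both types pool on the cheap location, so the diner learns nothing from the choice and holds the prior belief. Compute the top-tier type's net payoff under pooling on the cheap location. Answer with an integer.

Pooled price premium = 3/5·28 + 2/5·23 = 26.
top-tier pays no cost for the cheap location, so net payoff = 26.

26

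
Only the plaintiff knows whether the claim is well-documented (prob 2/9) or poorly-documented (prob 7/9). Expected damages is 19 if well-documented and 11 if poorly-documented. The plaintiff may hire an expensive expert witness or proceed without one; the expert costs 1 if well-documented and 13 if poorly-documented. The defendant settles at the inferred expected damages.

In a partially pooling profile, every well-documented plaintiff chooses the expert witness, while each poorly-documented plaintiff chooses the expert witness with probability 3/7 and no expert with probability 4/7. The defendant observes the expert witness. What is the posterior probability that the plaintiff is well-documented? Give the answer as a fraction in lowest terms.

P(the expert witness) = (2/9)·1 + (7/9)·(3/7) = 5/9.
By Bayes' rule, P(well-documented | the expert witness) = (2/9) / (5/9) = 2/5.

2/5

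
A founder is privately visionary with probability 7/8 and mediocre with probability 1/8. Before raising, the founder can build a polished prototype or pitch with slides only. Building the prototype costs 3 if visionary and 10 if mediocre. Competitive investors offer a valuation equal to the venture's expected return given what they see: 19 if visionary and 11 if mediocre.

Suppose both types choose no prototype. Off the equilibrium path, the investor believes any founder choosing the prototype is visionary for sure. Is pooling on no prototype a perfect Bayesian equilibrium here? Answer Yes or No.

On path, the investor holds the prior and pays 7/8·19 + 1/8·11 = 18. Off path (the prototype), believing visionary, it pays 19.
visionary: no prototype nets 18; the prototype nets 19 − 3 = 16. visionary stays.
mediocre: no prototype nets 18; the prototype nets 19 − 10 = 9. mediocre stays.
No type deviates, so pooling is sustained.

Yes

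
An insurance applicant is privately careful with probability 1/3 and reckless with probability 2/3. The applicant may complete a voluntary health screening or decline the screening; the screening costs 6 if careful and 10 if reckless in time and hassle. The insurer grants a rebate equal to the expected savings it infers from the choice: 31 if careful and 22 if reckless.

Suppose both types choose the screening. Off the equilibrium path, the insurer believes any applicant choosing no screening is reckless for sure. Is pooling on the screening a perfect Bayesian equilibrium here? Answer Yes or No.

On path, the insurer holds the prior and pays 1/3·31 + 2/3·22 = 25. Off path (no screening), believing reckless, it pays 22.
careful: the screening nets 25 − 6 = 19; no screening nets 22. careful would deviate.
reckless: the screening nets 25 − 10 = 15; no screening nets 22. reckless would deviate.
A type deviates, so pooling fails.

No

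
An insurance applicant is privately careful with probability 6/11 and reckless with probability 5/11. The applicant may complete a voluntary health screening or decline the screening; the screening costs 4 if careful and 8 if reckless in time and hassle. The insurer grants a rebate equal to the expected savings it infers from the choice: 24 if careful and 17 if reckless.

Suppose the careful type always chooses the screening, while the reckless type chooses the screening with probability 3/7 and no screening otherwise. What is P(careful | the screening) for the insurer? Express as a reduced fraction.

14/19

P(the screening) = (6/11)·1 + (5/11)·(3/7) = 57/77.
By Bayes' rule, P(careful | the screening) = (6/11) / (57/77) = 14/19.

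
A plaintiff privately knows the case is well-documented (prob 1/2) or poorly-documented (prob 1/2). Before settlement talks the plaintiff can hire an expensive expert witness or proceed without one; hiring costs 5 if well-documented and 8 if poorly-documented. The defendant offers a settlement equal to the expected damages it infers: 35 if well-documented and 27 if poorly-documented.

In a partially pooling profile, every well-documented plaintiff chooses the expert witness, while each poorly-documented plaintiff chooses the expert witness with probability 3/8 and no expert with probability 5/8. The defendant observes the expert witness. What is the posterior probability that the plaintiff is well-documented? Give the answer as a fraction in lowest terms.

P(the expert witness) = (1/2)·1 + (1/2)·(3/8) = 11/16.
By Bayes' rule, P(well-documented | the expert witness) = (1/2) / (11/16) = 8/11.

8/11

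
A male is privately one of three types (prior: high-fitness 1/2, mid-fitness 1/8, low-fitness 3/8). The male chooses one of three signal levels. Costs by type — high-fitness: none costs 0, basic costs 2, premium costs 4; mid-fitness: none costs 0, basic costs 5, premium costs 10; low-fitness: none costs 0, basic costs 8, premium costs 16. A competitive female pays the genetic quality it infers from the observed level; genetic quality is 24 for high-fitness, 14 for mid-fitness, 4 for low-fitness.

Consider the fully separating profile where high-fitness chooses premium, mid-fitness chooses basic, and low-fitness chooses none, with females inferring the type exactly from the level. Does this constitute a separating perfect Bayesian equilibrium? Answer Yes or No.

Separating mating payoffs: premium → 24, basic → 14, none → 4.
high-fitness (assigned premium): none: 4 − 0 = 4; basic: 14 − 2 = 12; premium: 24 − 4 = 20. high-fitness stays.
mid-fitness (assigned basic): none: 4 − 0 = 4; basic: 14 − 5 = 9; premium: 24 − 10 = 14. mid-fitness prefers premium.
low-fitness (assigned none): none: 4 − 0 = 4; basic: 14 − 8 = 6; premium: 24 − 16 = 8. low-fitness prefers premium.
At least one type deviates; the separating profile fails.

No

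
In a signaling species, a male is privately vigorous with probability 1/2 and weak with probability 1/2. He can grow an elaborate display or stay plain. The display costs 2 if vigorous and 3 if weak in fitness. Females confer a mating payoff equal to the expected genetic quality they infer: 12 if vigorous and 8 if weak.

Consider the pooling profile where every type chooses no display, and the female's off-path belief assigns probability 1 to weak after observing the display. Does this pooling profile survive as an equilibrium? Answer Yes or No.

On path, the female holds the prior and pays 1/2·12 + 1/2·8 = 10. Off path (the display), believing weak, it pays 8.
vigorous: no display nets 10; the display nets 8 − 2 = 6. vigorous stays.
weak: no display nets 10; the display nets 8 − 3 = 5. weak stays.
No type deviates, so pooling is sustained.

Yes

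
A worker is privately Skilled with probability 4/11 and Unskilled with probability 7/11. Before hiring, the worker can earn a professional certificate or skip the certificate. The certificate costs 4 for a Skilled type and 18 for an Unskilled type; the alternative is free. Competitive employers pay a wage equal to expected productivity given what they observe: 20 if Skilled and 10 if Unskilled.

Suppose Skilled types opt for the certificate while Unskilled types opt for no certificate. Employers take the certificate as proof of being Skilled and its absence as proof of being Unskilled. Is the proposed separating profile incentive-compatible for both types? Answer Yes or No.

Yes

Under these beliefs, the certificate earns wage 20 and no certificate earns wage 10.
Skilled: the certificate nets 20 − 4 = 16; no certificate nets 10. Skilled prefers the certificate.
Unskilled: the certificate nets 20 − 18 = 2; no certificate nets 10. Unskilled prefers no certificate.
Neither type deviates, so the separating profile is an equilibrium.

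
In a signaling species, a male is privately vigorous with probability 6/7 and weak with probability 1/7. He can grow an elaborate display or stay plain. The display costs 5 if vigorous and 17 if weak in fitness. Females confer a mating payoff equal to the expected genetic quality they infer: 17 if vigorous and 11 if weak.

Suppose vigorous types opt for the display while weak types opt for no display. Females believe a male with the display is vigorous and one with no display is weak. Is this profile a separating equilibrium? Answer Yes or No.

Under these beliefs, the display earns mating payoff 17 and no display earns mating payoff 11.
vigorous: the display nets 17 − 5 = 12; no display nets 11. vigorous prefers the display.
weak: the display nets 17 − 17 = 0; no display nets 11. weak prefers no display.
Neither type deviates, so the separating profile is an equilibrium.

Yes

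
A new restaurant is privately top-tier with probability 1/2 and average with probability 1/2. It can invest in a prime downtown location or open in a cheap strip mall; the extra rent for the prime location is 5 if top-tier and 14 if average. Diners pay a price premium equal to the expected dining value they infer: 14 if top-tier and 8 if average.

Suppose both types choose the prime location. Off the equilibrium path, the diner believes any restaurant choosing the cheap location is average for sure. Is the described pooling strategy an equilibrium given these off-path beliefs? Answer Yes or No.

On path, the diner holds the prior and pays 1/2·14 + 1/2·8 = 11. Off path (the cheap location), believing average, it pays 8.
top-tier: the prime location nets 11 − 5 = 6; the cheap location nets 8. top-tier would deviate.
average: the prime location nets 11 − 14 = -3; the cheap location nets 8. average would deviate.
A type deviates, so pooling fails.

No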